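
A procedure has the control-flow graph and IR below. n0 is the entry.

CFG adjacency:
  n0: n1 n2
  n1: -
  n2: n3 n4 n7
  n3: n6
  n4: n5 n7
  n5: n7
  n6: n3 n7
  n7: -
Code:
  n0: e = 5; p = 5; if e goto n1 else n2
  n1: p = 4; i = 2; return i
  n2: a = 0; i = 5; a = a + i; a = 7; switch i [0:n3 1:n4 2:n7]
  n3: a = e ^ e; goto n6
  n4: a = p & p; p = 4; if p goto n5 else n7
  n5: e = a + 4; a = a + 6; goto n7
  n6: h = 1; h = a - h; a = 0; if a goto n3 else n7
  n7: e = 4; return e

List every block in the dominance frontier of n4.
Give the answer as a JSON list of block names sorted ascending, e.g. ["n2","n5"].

Answer: ["n7"]

Working:
idom tree: n1←n0 n2←n0 n3←n2 n4←n2 n5←n4 n6←n3 n7←n2
Join-block Dom:
  n3: preds {n2,n6}: {n0,n2} ∩ {n0,n2,n3,n6} = {n0,n2}; idom=n2
  n7: preds {n2,n4,n5,n6}: {n0,n2} ∩ {n0,n2,n4} ∩ {n0,n2,n4,n5} ∩ {n0,n2,n3,n6} = {n0,n2}; idom=n2

DF derivation:
  join n3 pred n2: · stop@n2
  join n3 pred n6: n6→n3 stop@n2
  join n7 pred n2: · stop@n2
  join n7 pred n4: n4 stop@n2
  join n7 pred n5: n5→n4 stop@n2
  join n7 pred n6: n6→n3 stop@n2
  DF(n0)=∅
  DF(n1)=∅
  DF(n2)=∅
  DF(n3)={n3,n7}
  DF(n4)={n7}
  DF(n5)={n7}
  DF(n6)={n3,n7}
  DF(n7)=∅

DF(n4) = ["n7"]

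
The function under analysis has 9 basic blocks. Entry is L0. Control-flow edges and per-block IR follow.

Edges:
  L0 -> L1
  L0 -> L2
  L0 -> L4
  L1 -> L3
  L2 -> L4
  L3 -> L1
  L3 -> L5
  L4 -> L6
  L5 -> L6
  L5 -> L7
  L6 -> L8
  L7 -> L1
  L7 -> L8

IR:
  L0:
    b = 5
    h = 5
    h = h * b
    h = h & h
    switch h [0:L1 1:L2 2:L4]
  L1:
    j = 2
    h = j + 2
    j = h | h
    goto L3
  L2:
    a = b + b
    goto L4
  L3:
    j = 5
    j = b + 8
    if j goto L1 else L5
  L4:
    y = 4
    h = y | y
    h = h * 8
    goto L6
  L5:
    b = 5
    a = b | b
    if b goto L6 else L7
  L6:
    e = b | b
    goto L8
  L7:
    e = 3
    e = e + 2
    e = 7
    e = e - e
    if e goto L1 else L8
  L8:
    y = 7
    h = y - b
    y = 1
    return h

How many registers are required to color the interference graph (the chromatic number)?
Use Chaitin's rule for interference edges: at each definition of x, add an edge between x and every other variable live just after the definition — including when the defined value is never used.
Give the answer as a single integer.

Answer: 3

Derivation:
def/use:
  L0 def {b,h} use ∅
  L1 def {h,j} use ∅
  L2 def {a} use {b}
  L3 def {j} use {b}
  L4 def {h,y} use ∅
  L5 def {a,b} use ∅
  L6 def {e} use {b}
  L7 def {e} use ∅
  L8 def {h,y} use {b}

Liveness:
  live L0: ∅→{b}
  live L1: {b}→{b}
  live L2: {b}→{b}
  live L3: {b}→{b}
  live L4: {b}→{b}
  live L5: ∅→{b}
  live L6: {b}→{b}
  live L7: {b}→{b}
  live L8: {b}→∅

Conflict graph:
  a — {b}
  b — {a,e,h,j,y}
  e — {b}
  h — {b,y}
  j — {b}
  y — {b,h}

Colouring:
  clique {b,h,y} ⇒ need ≥ 3
  assign a→r1 b→r0 e→r1 h→r1 j→r1 y→r2 — no edge inside a register ⇒ χ ≤ 3
  χ = 3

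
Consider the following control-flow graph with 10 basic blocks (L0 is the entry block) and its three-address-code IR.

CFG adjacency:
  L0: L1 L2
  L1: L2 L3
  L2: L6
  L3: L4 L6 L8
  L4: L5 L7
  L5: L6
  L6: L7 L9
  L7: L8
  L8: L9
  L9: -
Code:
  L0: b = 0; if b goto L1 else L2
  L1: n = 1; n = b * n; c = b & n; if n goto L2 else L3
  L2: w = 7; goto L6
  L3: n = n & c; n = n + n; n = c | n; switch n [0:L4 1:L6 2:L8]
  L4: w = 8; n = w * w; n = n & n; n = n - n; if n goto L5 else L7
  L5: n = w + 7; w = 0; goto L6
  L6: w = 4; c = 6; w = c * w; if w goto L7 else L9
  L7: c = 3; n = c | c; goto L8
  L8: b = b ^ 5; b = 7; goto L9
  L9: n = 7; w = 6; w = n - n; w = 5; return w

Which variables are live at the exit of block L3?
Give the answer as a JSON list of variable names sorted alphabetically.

Block summaries:
  L0: {b} / ∅
  L1: {c,n} / {b}
  L2: {w} / ∅
  L3: {n} / {c,n}
  L4: {n,w} / ∅
  L5: {n,w} / {w}
  L6: {c,w} / ∅
  L7: {c,n} / ∅
  L8: {b} / {b}
  L9: {n,w} / ∅

Backward fixpoint:
  L0 li=∅ lo={b}
  L1 li={b} lo={b,c,n}
  L2 li={b} lo={b}
  L3 li={b,c,n} lo={b}
  L4 li={b} lo={b,w}
  L5 li={b,w} lo={b}
  L6 li={b} lo={b}
  L7 li={b} lo={b}
  L8 li={b} lo=∅
  L9 li=∅ lo=∅

live-out(L3) = ["b"]

Answer: ["b"]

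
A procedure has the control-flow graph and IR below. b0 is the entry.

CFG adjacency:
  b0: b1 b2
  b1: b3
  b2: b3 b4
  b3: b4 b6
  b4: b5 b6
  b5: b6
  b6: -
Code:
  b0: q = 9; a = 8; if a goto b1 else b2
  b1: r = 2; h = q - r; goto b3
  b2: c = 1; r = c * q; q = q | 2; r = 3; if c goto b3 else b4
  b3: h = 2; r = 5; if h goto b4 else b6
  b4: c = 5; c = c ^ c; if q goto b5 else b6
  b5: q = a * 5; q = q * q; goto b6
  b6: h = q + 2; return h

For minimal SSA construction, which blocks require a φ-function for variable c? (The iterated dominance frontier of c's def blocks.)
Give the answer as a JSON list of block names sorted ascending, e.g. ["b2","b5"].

idom tree: b1←b0 b2←b0 b3←b0 b4←b0 b5←b4 b6←b0
Join-block Dom:
  b3: preds {b1,b2}: {b0,b1} ∩ {b0,b2} = {b0}; idom=b0
  b4: preds {b2,b3}: {b0,b2} ∩ {b0,b3} = {b0}; idom=b0
  b6: preds {b3,b4,b5}: {b0,b3} ∩ {b0,b4} ∩ {b0,b4,b5} = {b0}; idom=b0

DF derivation:
  b3←b1: walk b1 to b0
  b3←b2: walk b2 to b0
  b4←b2: walk b2 to b0
  b4←b3: walk b3 to b0
  b6←b3: walk b3 to b0
  b6←b4: walk b4 to b0
  b6←b5: walk b5→b4 to b0
  DF(b0)=∅
  DF(b1)={b3}
  DF(b2)={b3,b4}
  DF(b3)={b4,b6}
  DF(b4)={b6}
  DF(b5)={b6}
  DF(b6)=∅

φ for c: defs {b2,b4}
  DF⁺ = {b3,b4,b6}

Answer: ["b3", "b4", "b6"]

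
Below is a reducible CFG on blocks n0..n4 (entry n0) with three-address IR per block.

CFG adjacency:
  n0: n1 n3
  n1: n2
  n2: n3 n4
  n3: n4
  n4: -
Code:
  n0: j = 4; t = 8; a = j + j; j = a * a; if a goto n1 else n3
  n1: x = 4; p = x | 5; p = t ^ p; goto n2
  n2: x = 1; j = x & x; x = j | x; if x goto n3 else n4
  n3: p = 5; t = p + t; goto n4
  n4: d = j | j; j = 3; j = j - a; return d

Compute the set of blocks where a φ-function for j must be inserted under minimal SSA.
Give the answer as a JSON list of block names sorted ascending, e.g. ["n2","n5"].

idom tree: n1←n0 n2←n1 n3←n0 n4←n0
Join-block Dom:
  n3: preds {n0,n2}: {n0} ∩ {n0,n1,n2} = {n0}; idom=n0
  n4: preds {n2,n3}: {n0,n1,n2} ∩ {n0,n3} = {n0}; idom=n0

Frontier:
  n3←n0: walk · to n0
  n3←n2: walk n2→n1 to n0
  n4←n2: walk n2→n1 to n0
  n4←n3: walk n3 to n0
  n0: DF=∅
  n1: DF={n3,n4}
  n2: DF={n3,n4}
  n3: DF={n4}
  n4: DF=∅

φ for j: defs {n0,n2,n4}
  DF⁺ = {n3,n4}

Answer: ["n3", "n4"]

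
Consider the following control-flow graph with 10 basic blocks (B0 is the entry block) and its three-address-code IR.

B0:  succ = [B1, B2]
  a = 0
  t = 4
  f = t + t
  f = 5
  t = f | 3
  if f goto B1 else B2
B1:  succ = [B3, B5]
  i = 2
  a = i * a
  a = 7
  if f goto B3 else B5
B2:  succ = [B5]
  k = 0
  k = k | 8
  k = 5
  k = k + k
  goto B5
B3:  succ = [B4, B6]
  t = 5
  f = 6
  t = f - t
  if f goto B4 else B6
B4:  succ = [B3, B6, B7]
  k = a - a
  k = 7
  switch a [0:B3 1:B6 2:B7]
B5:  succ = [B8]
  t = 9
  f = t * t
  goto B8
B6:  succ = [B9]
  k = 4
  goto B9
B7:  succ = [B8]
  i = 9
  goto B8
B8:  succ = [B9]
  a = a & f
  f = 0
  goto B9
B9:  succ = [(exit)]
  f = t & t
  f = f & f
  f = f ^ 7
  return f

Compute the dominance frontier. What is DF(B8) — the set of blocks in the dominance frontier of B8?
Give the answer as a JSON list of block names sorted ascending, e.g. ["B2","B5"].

Answer: ["B9"]

Derivation:
idom tree: B1←B0 B2←B0 B3←B1 B4←B3 B5←B0 B6←B3 B7←B4 B8←B0 B9←B0
Dom∩ at merges:
  B3: preds {B1,B4}: {B0,B1} ∩ {B0,B1,B3,B4} = {B0,B1}; idom=B1
  B5: preds {B1,B2}: {B0,B1} ∩ {B0,B2} = {B0}; idom=B0
  B6: preds {B3,B4}: {B0,B1,B3} ∩ {B0,B1,B3,B4} = {B0,B1,B3}; idom=B3
  B8: preds {B5,B7}: {B0,B5} ∩ {B0,B1,B3,B4,B7} = {B0}; idom=B0
  B9: preds {B6,B8}: {B0,B1,B3,B6} ∩ {B0,B8} = {B0}; idom=B0

DF walk-up:
  B3←B1: walk · to B1
  B3←B4: walk B4→B3 to B1
  B5←B1: walk B1 to B0
  B5←B2: walk B2 to B0
  B6←B3: walk · to B3
  B6←B4: walk B4 to B3
  B8←B5: walk B5 to B0
  B8←B7: walk B7→B4→B3→B1 to B0
  B9←B6: walk B6→B3→B1 to B0
  B9←B8: walk B8 to B0
  B0: DF=∅
  B1: DF={B5,B8,B9}
  B2: DF={B5}
  B3: DF={B3,B8,B9}
  B4: DF={B3,B6,B8}
  B5: DF={B8}
  B6: DF={B9}
  B7: DF={B8}
  B8: DF={B9}
  B9: DF=∅

DF(B8) = ["B9"]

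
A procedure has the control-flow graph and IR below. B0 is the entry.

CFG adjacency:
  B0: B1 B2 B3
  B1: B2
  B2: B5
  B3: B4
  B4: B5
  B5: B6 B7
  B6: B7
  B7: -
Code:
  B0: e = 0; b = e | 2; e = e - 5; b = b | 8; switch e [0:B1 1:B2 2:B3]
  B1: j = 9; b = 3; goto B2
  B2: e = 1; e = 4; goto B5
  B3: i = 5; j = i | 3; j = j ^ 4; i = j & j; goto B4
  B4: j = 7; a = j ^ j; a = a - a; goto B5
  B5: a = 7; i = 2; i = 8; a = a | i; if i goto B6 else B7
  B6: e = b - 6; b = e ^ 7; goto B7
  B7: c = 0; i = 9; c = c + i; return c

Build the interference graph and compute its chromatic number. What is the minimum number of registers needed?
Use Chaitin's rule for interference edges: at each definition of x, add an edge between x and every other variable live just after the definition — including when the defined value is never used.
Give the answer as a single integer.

Block summaries:
  B0: def={b,e} ue=∅
  B1: def={b,j} ue=∅
  B2: def={e} ue=∅
  B3: def={i,j} ue=∅
  B4: def={a,j} ue=∅
  B5: def={a,i} ue=∅
  B6: def={b,e} ue={b}
  B7: def={c,i} ue=∅

Live sets:
  B0: in=∅ out={b}
  B1: in=∅ out={b}
  B2: in={b} out={b}
  B3: in={b} out={b}
  B4: in={b} out={b}
  B5: in={b} out={b}
  B6: in={b} out=∅
  B7: in=∅ out=∅

Interfere edges:
  a — {b,i}
  b — {a,e,i,j}
  c — {i}
  e — {b}
  i — {a,b,c}
  j — {b}

Registers:
  lower bound: {a,b,i} mutually conflict ⇒ χ ≥ 3
  3-colouring: r0={b,c}  r1={e,i,j}  r2={a}
  χ = 3

Answer: 3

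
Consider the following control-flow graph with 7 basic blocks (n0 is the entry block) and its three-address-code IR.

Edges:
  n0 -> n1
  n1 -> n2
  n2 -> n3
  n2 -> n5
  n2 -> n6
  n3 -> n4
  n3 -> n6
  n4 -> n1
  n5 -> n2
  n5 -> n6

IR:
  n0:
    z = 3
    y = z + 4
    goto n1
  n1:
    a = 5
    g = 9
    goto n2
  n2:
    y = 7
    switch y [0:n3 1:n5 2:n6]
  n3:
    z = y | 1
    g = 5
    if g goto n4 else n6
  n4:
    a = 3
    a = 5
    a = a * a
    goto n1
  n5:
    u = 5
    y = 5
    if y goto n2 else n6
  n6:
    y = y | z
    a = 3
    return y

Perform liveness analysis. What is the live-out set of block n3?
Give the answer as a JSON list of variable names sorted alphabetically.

Block summaries:
  n0: {y,z} / ∅
  n1: {a,g} / ∅
  n2: {y} / ∅
  n3: {g,z} / {y}
  n4: {a} / ∅
  n5: {u,y} / ∅
  n6: {a,y} / {y,z}

Backward fixpoint:
  n0: in=∅ out={z}
  n1: in={z} out={z}
  n2: in={z} out={y,z}
  n3: in={y} out={y,z}
  n4: in={z} out={z}
  n5: in={z} out={y,z}
  n6: in={y,z} out=∅

live-out(n3) = ["y", "z"]

Answer: ["y", "z"]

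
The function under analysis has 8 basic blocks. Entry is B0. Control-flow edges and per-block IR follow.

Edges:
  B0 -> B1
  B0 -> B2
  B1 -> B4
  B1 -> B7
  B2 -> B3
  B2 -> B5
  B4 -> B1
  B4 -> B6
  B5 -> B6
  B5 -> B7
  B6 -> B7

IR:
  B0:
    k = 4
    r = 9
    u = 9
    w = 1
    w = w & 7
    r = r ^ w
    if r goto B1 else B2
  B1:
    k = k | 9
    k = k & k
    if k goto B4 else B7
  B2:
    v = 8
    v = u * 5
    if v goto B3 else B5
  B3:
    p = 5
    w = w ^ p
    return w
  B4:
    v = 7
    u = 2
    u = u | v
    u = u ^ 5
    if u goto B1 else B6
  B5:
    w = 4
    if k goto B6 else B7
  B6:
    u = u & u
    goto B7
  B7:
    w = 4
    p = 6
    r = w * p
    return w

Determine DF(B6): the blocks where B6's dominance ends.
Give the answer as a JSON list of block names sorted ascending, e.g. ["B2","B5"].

idom tree: B1←B0 B2←B0 B3←B2 B4←B1 B5←B2 B6←B0 B7←B0
Join-block Dom:
  B1: preds {B0,B4}: {B0} ∩ {B0,B1,B4} = {B0}; idom=B0
  B6: preds {B4,B5}: {B0,B1,B4} ∩ {B0,B2,B5} = {B0}; idom=B0
  B7: preds {B1,B5,B6}: {B0,B1} ∩ {B0,B2,B5} ∩ {B0,B6} = {B0}; idom=B0

DF walk-up:
  join B1 pred B0: · stop@B0
  join B1 pred B4: B4→B1 stop@B0
  join B6 pred B4: B4→B1 stop@B0
  join B6 pred B5: B5→B2 stop@B0
  join B7 pred B1: B1 stop@B0
  join B7 pred B5: B5→B2 stop@B0
  join B7 pred B6: B6 stop@B0
  B0: DF=∅
  B1: DF={B1,B6,B7}
  B2: DF={B6,B7}
  B3: DF=∅
  B4: DF={B1,B6}
  B5: DF={B6,B7}
  B6: DF={B7}
  B7: DF=∅

DF(B6) = ["B7"]

Answer: ["B7"]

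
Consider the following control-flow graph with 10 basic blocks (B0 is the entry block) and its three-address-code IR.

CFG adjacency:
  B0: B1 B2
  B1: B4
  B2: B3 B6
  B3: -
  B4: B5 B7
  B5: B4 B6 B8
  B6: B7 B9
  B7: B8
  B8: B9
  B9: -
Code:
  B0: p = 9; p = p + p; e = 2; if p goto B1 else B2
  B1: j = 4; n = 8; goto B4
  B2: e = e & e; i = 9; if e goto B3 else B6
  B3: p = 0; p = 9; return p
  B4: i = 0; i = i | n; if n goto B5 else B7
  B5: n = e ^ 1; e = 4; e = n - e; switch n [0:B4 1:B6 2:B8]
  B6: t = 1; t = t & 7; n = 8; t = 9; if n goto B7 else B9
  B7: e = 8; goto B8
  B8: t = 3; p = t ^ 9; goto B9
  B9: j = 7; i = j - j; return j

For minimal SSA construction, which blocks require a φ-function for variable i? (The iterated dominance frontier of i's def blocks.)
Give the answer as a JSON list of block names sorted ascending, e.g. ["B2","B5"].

Answer: ["B4", "B6", "B7", "B8", "B9"]

Working:
idom tree: B1←B0 B2←B0 B3←B2 B4←B1 B5←B4 B6←B0 B7←B0 B8←B0 B9←B0
Dom at joins:
  B4: preds {B1,B5}: {B0,B1} ∩ {B0,B1,B4,B5} = {B0,B1}; idom=B1
  B6: preds {B2,B5}: {B0,B2} ∩ {B0,B1,B4,B5} = {B0}; idom=B0
  B7: preds {B4,B6}: {B0,B1,B4} ∩ {B0,B6} = {B0}; idom=B0
  B8: preds {B5,B7}: {B0,B1,B4,B5} ∩ {B0,B7} = {B0}; idom=B0
  B9: preds {B6,B8}: {B0,B6} ∩ {B0,B8} = {B0}; idom=B0

Frontier:
  join B4 pred B1: · stop@B1
  join B4 pred B5: B5→B4 stop@B1
  join B6 pred B2: B2 stop@B0
  join B6 pred B5: B5→B4→B1 stop@B0
  join B7 pred B4: B4→B1 stop@B0
  join B7 pred B6: B6 stop@B0
  join B8 pred B5: B5→B4→B1 stop@B0
  join B8 pred B7: B7 stop@B0
  join B9 pred B6: B6 stop@B0
  join B9 pred B8: B8 stop@B0
  DF(B0)=∅
  DF(B1)={B6,B7,B8}
  DF(B2)={B6}
  DF(B3)=∅
  DF(B4)={B4,B6,B7,B8}
  DF(B5)={B4,B6,B8}
  DF(B6)={B7,B9}
  DF(B7)={B8}
  DF(B8)={B9}
  DF(B9)=∅

φ for i: defs {B2,B4,B9}
  DF⁺ = {B4,B6,B7,B8,B9}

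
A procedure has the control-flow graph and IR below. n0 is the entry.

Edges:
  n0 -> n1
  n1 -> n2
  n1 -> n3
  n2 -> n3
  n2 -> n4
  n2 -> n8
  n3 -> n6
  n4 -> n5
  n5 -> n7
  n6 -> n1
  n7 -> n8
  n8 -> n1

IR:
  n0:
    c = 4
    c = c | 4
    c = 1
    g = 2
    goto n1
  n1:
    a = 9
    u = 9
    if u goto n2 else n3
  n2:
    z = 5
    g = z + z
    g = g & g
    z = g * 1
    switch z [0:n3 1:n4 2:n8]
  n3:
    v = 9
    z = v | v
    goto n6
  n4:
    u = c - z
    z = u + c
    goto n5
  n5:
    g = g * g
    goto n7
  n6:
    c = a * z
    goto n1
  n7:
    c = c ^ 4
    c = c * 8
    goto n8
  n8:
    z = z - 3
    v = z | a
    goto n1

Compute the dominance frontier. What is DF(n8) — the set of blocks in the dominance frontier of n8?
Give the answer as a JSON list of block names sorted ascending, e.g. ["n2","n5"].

Answer: ["n1"]

Analysis:
idom tree: n1←n0 n2←n1 n3←n1 n4←n2 n5←n4 n6←n3 n7←n5 n8←n2
Dom at joins:
  n1: preds {n0,n6,n8}: {n0} ∩ {n0,n1,n3,n6} ∩ {n0,n1,n2,n8} = {n0}; idom=n0
  n3: preds {n1,n2}: {n0,n1} ∩ {n0,n1,n2} = {n0,n1}; idom=n1
  n8: preds {n2,n7}: {n0,n1,n2} ∩ {n0,n1,n2,n4,n5,n7} = {n0,n1,n2}; idom=n2

DF derivation:
  join n1 pred n0: · stop@n0
  join n1 pred n6: n6→n3→n1 stop@n0
  join n1 pred n8: n8→n2→n1 stop@n0
  join n3 pred n1: · stop@n1
  join n3 pred n2: n2 stop@n1
  join n8 pred n2: · stop@n2
  join n8 pred n7: n7→n5→n4 stop@n2
  n0: DF=∅
  n1: DF={n1}
  n2: DF={n1,n3}
  n3: DF={n1}
  n4: DF={n8}
  n5: DF={n8}
  n6: DF={n1}
  n7: DF={n8}
  n8: DF={n1}

DF(n8) = ["n1"]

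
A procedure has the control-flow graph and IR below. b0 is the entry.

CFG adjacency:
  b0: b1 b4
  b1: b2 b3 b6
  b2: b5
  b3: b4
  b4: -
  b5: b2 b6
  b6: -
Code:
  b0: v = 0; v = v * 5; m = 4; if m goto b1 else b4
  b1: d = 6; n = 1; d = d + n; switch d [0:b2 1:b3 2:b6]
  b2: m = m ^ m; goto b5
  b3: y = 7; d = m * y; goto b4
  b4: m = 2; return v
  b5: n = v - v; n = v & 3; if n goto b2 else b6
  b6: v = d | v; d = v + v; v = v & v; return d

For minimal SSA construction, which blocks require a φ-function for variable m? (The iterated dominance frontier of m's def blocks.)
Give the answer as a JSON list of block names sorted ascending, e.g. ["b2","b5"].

idom tree: b1←b0 b2←b1 b3←b1 b4←b0 b5←b2 b6←b1
Dom∩ at merges:
  b2: preds {b1,b5}: {b0,b1} ∩ {b0,b1,b2,b5} = {b0,b1}; idom=b1
  b4: preds {b0,b3}: {b0} ∩ {b0,b1,b3} = {b0}; idom=b0
  b6: preds {b1,b5}: {b0,b1} ∩ {b0,b1,b2,b5} = {b0,b1}; idom=b1

DF walk-up:
  join b2 pred b1: · stop@b1
  join b2 pred b5: b5→b2 stop@b1
  join b4 pred b0: · stop@b0
  join b4 pred b3: b3→b1 stop@b0
  join b6 pred b1: · stop@b1
  join b6 pred b5: b5→b2 stop@b1
  DF(b0)=∅
  DF(b1)={b4}
  DF(b2)={b2,b6}
  DF(b3)={b4}
  DF(b4)=∅
  DF(b5)={b2,b6}
  DF(b6)=∅

φ for m: defs {b0,b2,b4}
  DF⁺ = {b2,b6}

Answer: ["b2", "b6"]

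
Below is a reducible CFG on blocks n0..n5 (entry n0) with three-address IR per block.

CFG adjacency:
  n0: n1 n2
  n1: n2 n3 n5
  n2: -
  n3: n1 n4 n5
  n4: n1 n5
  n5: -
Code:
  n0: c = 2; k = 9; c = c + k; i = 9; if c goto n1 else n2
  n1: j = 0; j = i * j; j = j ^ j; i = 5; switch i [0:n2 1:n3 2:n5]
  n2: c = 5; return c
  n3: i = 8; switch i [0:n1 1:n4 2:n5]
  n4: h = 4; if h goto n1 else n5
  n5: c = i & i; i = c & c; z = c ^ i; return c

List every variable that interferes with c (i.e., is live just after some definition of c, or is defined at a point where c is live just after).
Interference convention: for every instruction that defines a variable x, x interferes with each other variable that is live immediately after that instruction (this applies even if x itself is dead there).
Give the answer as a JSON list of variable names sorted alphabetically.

def/use:
  n0 def {c,i,k} use ∅
  n1 def {i,j} use {i}
  n2 def {c} use ∅
  n3 def {i} use ∅
  n4 def {h} use ∅
  n5 def {c,i,z} use {i}

Liveness:
  live n0: ∅→{i}
  live n1: {i}→{i}
  live n2: ∅→∅
  live n3: ∅→{i}
  live n4: {i}→{i}
  live n5: {i}→∅

Interference:
  c↔{i,k,z}
  h↔{i}
  i↔{c,h,j}
  j↔{i}
  k↔{c}
  z↔{c}

N(c) = ["i", "k", "z"]

Answer: ["i", "k", "z"]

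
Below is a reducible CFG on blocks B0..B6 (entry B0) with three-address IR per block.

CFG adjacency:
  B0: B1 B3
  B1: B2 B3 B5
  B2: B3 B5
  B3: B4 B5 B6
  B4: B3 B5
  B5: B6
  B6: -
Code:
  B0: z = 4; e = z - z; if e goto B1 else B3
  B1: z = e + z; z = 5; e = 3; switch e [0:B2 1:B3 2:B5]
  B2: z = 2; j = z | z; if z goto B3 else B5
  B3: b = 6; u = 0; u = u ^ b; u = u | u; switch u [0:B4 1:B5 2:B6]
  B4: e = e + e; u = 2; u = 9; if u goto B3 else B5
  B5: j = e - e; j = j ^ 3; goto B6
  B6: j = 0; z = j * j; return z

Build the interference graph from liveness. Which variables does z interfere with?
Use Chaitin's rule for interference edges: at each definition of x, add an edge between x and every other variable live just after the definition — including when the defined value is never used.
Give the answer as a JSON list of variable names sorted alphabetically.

def/use:
  B0 def {e,z} use ∅
  B1 def {e,z} use {e,z}
  B2 def {j,z} use ∅
  B3 def {b,u} use ∅
  B4 def {e,u} use {e}
  B5 def {j} use {e}
  B6 def {j,z} use ∅

Liveness:
  B0 li=∅ lo={e,z}
  B1 li={e,z} lo={e}
  B2 li={e} lo={e}
  B3 li={e} lo={e}
  B4 li={e} lo={e}
  B5 li={e} lo=∅
  B6 li=∅ lo=∅

Conflict graph:
  b — {e,u}
  e — {b,j,u,z}
  j — {e,z}
  u — {b,e}
  z — {e,j}

N(z) = ["e", "j"]

Answer: ["e", "j"]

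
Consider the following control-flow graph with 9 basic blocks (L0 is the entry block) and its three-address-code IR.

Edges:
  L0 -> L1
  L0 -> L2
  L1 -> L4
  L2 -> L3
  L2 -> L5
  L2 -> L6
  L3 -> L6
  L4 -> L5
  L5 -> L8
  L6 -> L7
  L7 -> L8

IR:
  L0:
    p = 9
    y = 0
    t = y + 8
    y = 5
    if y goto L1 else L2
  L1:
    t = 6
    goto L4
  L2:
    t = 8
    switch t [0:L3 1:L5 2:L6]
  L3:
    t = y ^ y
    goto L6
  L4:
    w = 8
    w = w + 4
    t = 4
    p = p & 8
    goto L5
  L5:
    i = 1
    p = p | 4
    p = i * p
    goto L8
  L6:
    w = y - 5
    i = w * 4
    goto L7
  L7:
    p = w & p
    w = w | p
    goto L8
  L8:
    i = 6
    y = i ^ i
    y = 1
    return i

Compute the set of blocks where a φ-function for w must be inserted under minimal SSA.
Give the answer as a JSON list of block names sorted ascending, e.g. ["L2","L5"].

Answer: ["L5", "L8"]

Derivation:
idom tree: L1←L0 L2←L0 L3←L2 L4←L1 L5←L0 L6←L2 L7←L6 L8←L0
Join-block Dom:
  L5: preds {L2,L4}: {L0,L2} ∩ {L0,L1,L4} = {L0}; idom=L0
  L6: preds {L2,L3}: {L0,L2} ∩ {L0,L2,L3} = {L0,L2}; idom=L2
  L8: preds {L5,L7}: {L0,L5} ∩ {L0,L2,L6,L7} = {L0}; idom=L0

DF derivation:
  L5←L2: walk L2 to L0
  L5←L4: walk L4→L1 to L0
  L6←L2: walk · to L2
  L6←L3: walk L3 to L2
  L8←L5: walk L5 to L0
  L8←L7: walk L7→L6→L2 to L0
  L0 → ∅
  L1 → {L5}
  L2 → {L5,L8}
  L3 → {L6}
  L4 → {L5}
  L5 → {L8}
  L6 → {L8}
  L7 → {L8}
  L8 → ∅

φ for w: defs {L4,L6,L7}
  DF⁺ = {L5,L8}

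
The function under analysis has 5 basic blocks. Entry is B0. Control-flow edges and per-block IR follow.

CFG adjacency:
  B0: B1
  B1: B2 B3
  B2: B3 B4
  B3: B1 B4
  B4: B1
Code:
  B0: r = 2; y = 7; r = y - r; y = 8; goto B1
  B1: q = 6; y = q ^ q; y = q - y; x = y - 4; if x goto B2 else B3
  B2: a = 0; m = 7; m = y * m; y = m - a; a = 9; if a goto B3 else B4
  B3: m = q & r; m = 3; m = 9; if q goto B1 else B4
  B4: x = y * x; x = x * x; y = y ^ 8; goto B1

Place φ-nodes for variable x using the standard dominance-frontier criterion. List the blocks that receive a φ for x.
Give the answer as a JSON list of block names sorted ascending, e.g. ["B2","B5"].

Answer: ["B1"]

Working:
idom tree: B1←B0 B2←B1 B3←B1 B4←B1
Dom∩ at merges:
  B1: preds {B0,B3,B4}: {B0} ∩ {B0,B1,B3} ∩ {B0,B1,B4} = {B0}; idom=B0
  B3: preds {B1,B2}: {B0,B1} ∩ {B0,B1,B2} = {B0,B1}; idom=B1
  B4: preds {B2,B3}: {B0,B1,B2} ∩ {B0,B1,B3} = {B0,B1}; idom=B1

DF walk-up:
  join B1 pred B0: · stop@B0
  join B1 pred B3: B3→B1 stop@B0
  join B1 pred B4: B4→B1 stop@B0
  join B3 pred B1: · stop@B1
  join B3 pred B2: B2 stop@B1
  join B4 pred B2: B2 stop@B1
  join B4 pred B3: B3 stop@B1
  B0 → ∅
  B1 → {B1}
  B2 → {B3,B4}
  B3 → {B1,B4}
  B4 → {B1}

φ for x: defs {B1,B4}
  DF⁺ = {B1}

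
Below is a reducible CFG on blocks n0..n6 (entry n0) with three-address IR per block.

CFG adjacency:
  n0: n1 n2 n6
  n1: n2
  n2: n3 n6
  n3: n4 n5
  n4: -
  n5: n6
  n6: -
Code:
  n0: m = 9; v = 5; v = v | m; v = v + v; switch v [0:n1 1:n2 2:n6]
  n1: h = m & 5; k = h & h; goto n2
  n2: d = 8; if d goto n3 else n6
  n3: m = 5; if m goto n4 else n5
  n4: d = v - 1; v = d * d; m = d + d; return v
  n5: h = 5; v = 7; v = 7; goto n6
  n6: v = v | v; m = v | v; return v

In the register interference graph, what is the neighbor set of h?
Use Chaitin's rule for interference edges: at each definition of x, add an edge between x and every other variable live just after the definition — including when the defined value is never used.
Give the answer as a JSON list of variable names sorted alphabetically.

def/use:
  n0: {m,v} / ∅
  n1: {h,k} / {m}
  n2: {d} / ∅
  n3: {m} / ∅
  n4: {d,m,v} / {v}
  n5: {h,v} / ∅
  n6: {m,v} / {v}

Live sets:
  n0 li=∅ lo={m,v}
  n1 li={m,v} lo={v}
  n2 li={v} lo={v}
  n3 li={v} lo={v}
  n4 li={v} lo=∅
  n5 li=∅ lo={v}
  n6 li={v} lo=∅

Conflict graph:
  d: {v}
  h: {v}
  k: {v}
  m: {v}
  v: {d,h,k,m}

N(h) = ["v"]

Answer: ["v"]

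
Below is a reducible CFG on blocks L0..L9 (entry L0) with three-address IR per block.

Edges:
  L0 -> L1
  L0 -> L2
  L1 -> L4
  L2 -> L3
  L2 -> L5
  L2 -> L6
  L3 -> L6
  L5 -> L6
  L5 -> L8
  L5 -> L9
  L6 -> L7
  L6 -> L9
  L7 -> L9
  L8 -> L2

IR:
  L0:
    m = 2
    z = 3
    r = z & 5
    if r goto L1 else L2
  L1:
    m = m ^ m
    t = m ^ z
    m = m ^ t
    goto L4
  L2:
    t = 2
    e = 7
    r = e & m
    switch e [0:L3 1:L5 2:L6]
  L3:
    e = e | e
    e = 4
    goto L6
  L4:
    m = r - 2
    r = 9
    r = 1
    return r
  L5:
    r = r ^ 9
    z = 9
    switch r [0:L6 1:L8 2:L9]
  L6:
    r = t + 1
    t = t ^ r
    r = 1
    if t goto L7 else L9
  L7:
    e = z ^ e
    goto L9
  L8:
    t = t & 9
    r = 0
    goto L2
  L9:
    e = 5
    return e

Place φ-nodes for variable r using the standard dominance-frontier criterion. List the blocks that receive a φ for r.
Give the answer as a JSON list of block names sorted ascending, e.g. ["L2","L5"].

idom tree: L1←L0 L2←L0 L3←L2 L4←L1 L5←L2 L6←L2 L7←L6 L8←L5 L9←L2
Dom at joins:
  L2: preds {L0,L8}: {L0} ∩ {L0,L2,L5,L8} = {L0}; idom=L0
  L6: preds {L2,L3,L5}: {L0,L2} ∩ {L0,L2,L3} ∩ {L0,L2,L5} = {L0,L2}; idom=L2
  L9: preds {L5,L6,L7}: {L0,L2,L5} ∩ {L0,L2,L6} ∩ {L0,L2,L6,L7} = {L0,L2}; idom=L2

Frontier:
  L2←L0: walk · to L0
  L2←L8: walk L8→L5→L2 to L0
  L6←L2: walk · to L2
  L6←L3: walk L3 to L2
  L6←L5: walk L5 to L2
  L9←L5: walk L5 to L2
  L9←L6: walk L6 to L2
  L9←L7: walk L7→L6 to L2
  DF(L0)=∅
  DF(L1)=∅
  DF(L2)={L2}
  DF(L3)={L6}
  DF(L4)=∅
  DF(L5)={L2,L6,L9}
  DF(L6)={L9}
  DF(L7)={L9}
  DF(L8)={L2}
  DF(L9)=∅

φ for r: defs {L0,L2,L4,L5,L6,L8}
  DF⁺ = {L2,L6,L9}

Answer: ["L2", "L6", "L9"]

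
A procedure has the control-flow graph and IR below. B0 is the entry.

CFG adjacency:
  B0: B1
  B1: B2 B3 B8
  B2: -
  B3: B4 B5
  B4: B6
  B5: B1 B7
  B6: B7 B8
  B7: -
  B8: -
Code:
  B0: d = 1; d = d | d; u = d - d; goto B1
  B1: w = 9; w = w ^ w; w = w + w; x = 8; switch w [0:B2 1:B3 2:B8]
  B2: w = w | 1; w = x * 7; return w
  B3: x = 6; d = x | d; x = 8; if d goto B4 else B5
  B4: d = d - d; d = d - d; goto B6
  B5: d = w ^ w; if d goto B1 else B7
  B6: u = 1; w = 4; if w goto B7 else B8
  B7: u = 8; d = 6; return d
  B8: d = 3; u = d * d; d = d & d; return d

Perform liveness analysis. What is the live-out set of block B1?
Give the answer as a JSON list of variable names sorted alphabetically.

Per-block:
  B0: def={d,u} ue=∅
  B1: def={w,x} ue=∅
  B2: def={w} ue={w,x}
  B3: def={d,x} ue={d}
  B4: def={d} ue={d}
  B5: def={d} ue={w}
  B6: def={u,w} ue=∅
  B7: def={d,u} ue=∅
  B8: def={d,u} ue=∅

Liveness:
  B0: in=∅ out={d}
  B1: in={d} out={d,w,x}
  B2: in={w,x} out=∅
  B3: in={d,w} out={d,w}
  B4: in={d} out=∅
  B5: in={w} out={d}
  B6: in=∅ out=∅
  B7: in=∅ out=∅
  B8: in=∅ out=∅

live-out(B1) = ["d", "w", "x"]

Answer: ["d", "w", "x"]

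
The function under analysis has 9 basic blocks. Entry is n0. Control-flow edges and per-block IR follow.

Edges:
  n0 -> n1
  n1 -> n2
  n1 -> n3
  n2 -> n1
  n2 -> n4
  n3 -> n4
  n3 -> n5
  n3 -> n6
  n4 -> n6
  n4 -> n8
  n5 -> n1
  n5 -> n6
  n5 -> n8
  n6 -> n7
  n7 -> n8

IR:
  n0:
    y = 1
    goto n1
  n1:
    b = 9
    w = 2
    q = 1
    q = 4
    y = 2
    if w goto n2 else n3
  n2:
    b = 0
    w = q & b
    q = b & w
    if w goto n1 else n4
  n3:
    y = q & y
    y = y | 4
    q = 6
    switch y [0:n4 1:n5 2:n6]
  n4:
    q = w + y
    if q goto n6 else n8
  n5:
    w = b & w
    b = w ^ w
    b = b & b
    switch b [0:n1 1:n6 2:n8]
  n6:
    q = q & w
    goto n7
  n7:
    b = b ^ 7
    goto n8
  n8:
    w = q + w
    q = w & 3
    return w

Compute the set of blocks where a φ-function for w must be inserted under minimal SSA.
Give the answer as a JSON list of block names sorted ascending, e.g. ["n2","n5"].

idom tree: n1←n0 n2←n1 n3←n1 n4←n1 n5←n3 n6←n1 n7←n6 n8←n1
Join-block Dom:
  n1: preds {n0,n2,n5}: {n0} ∩ {n0,n1,n2} ∩ {n0,n1,n3,n5} = {n0}; idom=n0
  n4: preds {n2,n3}: {n0,n1,n2} ∩ {n0,n1,n3} = {n0,n1}; idom=n1
  n6: preds {n3,n4,n5}: {n0,n1,n3} ∩ {n0,n1,n4} ∩ {n0,n1,n3,n5} = {n0,n1}; idom=n1
  n8: preds {n4,n5,n7}: {n0,n1,n4} ∩ {n0,n1,n3,n5} ∩ {n0,n1,n6,n7} = {n0,n1}; idom=n1

Frontier:
  n1←n0: walk · to n0
  n1←n2: walk n2→n1 to n0
  n1←n5: walk n5→n3→n1 to n0
  n4←n2: walk n2 to n1
  n4←n3: walk n3 to n1
  n6←n3: walk n3 to n1
  n6←n4: walk n4 to n1
  n6←n5: walk n5→n3 to n1
  n8←n4: walk n4 to n1
  n8←n5: walk n5→n3 to n1
  n8←n7: walk n7→n6 to n1
  DF(n0)=∅
  DF(n1)={n1}
  DF(n2)={n1,n4}
  DF(n3)={n1,n4,n6,n8}
  DF(n4)={n6,n8}
  DF(n5)={n1,n6,n8}
  DF(n6)={n8}
  DF(n7)={n8}
  DF(n8)=∅

φ for w: defs {n1,n2,n5,n8}
  DF⁺ = {n1,n4,n6,n8}

Answer: ["n1", "n4", "n6", "n8"]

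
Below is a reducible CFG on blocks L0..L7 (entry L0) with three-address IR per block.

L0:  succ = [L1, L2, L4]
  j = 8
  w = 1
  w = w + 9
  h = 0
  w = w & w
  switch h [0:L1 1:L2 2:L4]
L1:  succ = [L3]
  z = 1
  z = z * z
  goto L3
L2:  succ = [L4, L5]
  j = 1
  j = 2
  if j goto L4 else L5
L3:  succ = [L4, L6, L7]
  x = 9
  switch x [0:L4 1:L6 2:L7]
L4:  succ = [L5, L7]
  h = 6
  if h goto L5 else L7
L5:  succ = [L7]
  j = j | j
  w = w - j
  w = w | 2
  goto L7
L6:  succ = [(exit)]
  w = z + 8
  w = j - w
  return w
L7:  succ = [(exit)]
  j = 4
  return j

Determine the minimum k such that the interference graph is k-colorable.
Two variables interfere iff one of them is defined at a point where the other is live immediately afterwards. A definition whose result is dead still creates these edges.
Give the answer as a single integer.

Per-block:
  L0 def {h,j,w} use ∅
  L1 def {z} use ∅
  L2 def {j} use ∅
  L3 def {x} use ∅
  L4 def {h} use ∅
  L5 def {j,w} use {j,w}
  L6 def {w} use {j,z}
  L7 def {j} use ∅

Live sets:
  L0 li=∅ lo={j,w}
  L1 li={j,w} lo={j,w,z}
  L2 li={w} lo={j,w}
  L3 li={j,w,z} lo={j,w,z}
  L4 li={j,w} lo={j,w}
  L5 li={j,w} lo=∅
  L6 li={j,z} lo=∅
  L7 li=∅ lo=∅

Interfere edges:
  h↔{j,w}
  j↔{h,w,x,z}
  w↔{h,j,x,z}
  x↔{j,w,z}
  z↔{j,w,x}

Chromatic number:
  {j,w,x,z} pairwise interfere (4-clique) ⇒ χ ≥ 4
  4-colouring: r0={j}  r1={w}  r2={h,x}  r3={z}
  χ = 4

Answer: 4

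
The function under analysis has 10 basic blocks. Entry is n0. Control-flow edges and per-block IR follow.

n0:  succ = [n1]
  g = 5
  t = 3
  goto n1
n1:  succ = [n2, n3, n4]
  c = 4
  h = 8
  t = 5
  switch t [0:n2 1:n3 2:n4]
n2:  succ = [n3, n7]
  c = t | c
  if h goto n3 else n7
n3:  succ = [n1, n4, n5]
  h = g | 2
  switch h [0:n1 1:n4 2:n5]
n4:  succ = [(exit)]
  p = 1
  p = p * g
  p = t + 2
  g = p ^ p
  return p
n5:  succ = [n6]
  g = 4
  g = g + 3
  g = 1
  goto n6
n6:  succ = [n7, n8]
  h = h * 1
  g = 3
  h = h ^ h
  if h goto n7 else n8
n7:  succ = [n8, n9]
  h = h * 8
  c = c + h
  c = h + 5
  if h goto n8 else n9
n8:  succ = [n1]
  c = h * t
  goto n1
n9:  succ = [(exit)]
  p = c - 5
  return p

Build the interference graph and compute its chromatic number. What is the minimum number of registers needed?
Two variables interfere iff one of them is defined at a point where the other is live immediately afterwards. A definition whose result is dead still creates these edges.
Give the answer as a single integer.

Answer: 4

Derivation:
Per-block:
  n0: {g,t} / ∅
  n1: {c,h,t} / ∅
  n2: {c} / {c,h,t}
  n3: {h} / {g}
  n4: {g,p} / {g,t}
  n5: {g} / ∅
  n6: {g,h} / {h}
  n7: {c,h} / {c,h}
  n8: {c} / {h,t}
  n9: {p} / {c}

Live sets:
  n0 li=∅ lo={g}
  n1 li={g} lo={c,g,h,t}
  n2 li={c,g,h,t} lo={c,g,h,t}
  n3 li={c,g,t} lo={c,g,h,t}
  n4 li={g,t} lo=∅
  n5 li={c,h,t} lo={c,h,t}
  n6 li={c,h,t} lo={c,g,h,t}
  n7 li={c,g,h,t} lo={c,g,h,t}
  n8 li={g,h,t} lo={g}
  n9 li={c} lo=∅

Interfere edges:
  c — {g,h,t}
  g — {c,h,p,t}
  h — {c,g,t}
  p — {g,t}
  t — {c,g,h,p}

Chromatic number:
  {c,g,h,t} pairwise interfere (4-clique) ⇒ χ ≥ 4
  4-colouring: R0={g}  R1={t}  R2={c,p}  R3={h}
  χ = 4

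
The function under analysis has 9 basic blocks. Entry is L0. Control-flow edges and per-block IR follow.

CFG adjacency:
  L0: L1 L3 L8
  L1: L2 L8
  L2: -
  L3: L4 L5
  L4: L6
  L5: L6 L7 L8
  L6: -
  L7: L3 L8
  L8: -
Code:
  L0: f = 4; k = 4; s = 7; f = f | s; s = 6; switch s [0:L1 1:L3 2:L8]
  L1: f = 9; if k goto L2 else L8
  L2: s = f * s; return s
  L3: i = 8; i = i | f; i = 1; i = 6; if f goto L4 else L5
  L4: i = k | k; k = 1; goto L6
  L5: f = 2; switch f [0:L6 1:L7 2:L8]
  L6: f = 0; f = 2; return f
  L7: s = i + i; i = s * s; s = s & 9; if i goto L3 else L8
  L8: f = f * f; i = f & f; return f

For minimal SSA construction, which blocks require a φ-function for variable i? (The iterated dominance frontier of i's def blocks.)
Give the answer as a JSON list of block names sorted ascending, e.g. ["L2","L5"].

idom tree: L1←L0 L2←L1 L3←L0 L4←L3 L5←L3 L6←L3 L7←L5 L8←L0
Dom∩ at merges:
  L3: preds {L0,L7}: {L0} ∩ {L0,L3,L5,L7} = {L0}; idom=L0
  L6: preds {L4,L5}: {L0,L3,L4} ∩ {L0,L3,L5} = {L0,L3}; idom=L3
  L8: preds {L0,L1,L5,L7}: {L0} ∩ {L0,L1} ∩ {L0,L3,L5} ∩ {L0,L3,L5,L7} = {L0}; idom=L0

Frontier:
  L3←L0: walk · to L0
  L3←L7: walk L7→L5→L3 to L0
  L6←L4: walk L4 to L3
  L6←L5: walk L5 to L3
  L8←L0: walk · to L0
  L8←L1: walk L1 to L0
  L8←L5: walk L5→L3 to L0
  L8←L7: walk L7→L5→L3 to L0
  L0 → ∅
  L1 → {L8}
  L2 → ∅
  L3 → {L3,L8}
  L4 → {L6}
  L5 → {L3,L6,L8}
  L6 → ∅
  L7 → {L3,L8}
  L8 → ∅

φ for i: defs {L3,L4,L7,L8}
  DF⁺ = {L3,L6,L8}

Answer: ["L3", "L6", "L8"]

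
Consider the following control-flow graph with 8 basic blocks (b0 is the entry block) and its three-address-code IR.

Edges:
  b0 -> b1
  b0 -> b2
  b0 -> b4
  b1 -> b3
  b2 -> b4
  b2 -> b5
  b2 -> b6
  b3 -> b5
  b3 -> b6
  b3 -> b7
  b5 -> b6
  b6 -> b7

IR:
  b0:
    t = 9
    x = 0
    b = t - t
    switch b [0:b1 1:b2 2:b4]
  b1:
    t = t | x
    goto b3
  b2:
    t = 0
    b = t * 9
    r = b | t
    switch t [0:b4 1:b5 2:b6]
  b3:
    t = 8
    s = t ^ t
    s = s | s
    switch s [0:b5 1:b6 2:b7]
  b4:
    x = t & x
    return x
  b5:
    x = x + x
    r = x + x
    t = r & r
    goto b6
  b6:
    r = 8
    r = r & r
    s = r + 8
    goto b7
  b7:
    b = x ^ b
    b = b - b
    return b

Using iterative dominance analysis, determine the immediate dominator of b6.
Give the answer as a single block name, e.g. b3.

Answer: b0

Derivation:
idom tree: b1←b0 b2←b0 b3←b1 b4←b0 b5←b0 b6←b0 b7←b0
Dom∩ at merges:
  b4: preds {b0,b2}: {b0} ∩ {b0,b2} = {b0}; idom=b0
  b5: preds {b2,b3}: {b0,b2} ∩ {b0,b1,b3} = {b0}; idom=b0
  b6: preds {b2,b3,b5}: {b0,b2} ∩ {b0,b1,b3} ∩ {b0,b5} = {b0}; idom=b0
  b7: preds {b3,b6}: {b0,b1,b3} ∩ {b0,b6} = {b0}; idom=b0

idom(b6) = b0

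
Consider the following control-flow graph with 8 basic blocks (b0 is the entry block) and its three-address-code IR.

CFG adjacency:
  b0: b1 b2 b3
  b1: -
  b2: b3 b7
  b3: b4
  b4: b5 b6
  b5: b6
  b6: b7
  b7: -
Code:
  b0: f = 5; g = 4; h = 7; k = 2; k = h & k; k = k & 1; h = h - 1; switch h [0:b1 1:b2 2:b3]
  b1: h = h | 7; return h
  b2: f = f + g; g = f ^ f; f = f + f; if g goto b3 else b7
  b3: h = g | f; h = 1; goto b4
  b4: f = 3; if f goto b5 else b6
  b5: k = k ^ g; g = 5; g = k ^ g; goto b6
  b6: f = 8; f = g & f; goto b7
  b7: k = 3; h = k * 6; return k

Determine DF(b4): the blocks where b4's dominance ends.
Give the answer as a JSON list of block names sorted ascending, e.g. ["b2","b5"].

Answer: ["b7"]

Working:
idom tree: b1←b0 b2←b0 b3←b0 b4←b3 b5←b4 b6←b4 b7←b0
Join-block Dom:
  b3: preds {b0,b2}: {b0} ∩ {b0,b2} = {b0}; idom=b0
  b6: preds {b4,b5}: {b0,b3,b4} ∩ {b0,b3,b4,b5} = {b0,b3,b4}; idom=b4
  b7: preds {b2,b6}: {b0,b2} ∩ {b0,b3,b4,b6} = {b0}; idom=b0

DF walk-up:
  b3←b0: walk · to b0
  b3←b2: walk b2 to b0
  b6←b4: walk · to b4
  b6←b5: walk b5 to b4
  b7←b2: walk b2 to b0
  b7←b6: walk b6→b4→b3 to b0
  b0 → ∅
  b1 → ∅
  b2 → {b3,b7}
  b3 → {b7}
  b4 → {b7}
  b5 → {b6}
  b6 → {b7}
  b7 → ∅

DF(b4) = ["b7"]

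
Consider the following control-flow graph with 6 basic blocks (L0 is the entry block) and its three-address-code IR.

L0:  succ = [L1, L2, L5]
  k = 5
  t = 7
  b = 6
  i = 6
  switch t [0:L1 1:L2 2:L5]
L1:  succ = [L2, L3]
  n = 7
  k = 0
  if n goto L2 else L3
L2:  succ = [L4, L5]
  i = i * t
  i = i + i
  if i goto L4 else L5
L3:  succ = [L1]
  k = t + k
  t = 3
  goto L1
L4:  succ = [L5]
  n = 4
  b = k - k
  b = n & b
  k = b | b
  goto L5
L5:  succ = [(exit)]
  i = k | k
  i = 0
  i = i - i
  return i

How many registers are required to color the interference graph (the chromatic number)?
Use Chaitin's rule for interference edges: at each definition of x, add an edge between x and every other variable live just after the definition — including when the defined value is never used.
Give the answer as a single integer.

Block summaries:
  L0 def {b,i,k,t} use ∅
  L1 def {k,n} use ∅
  L2 def {i} use {i,t}
  L3 def {k,t} use {k,t}
  L4 def {b,k,n} use {k}
  L5 def {i} use {k}

Live sets:
  L0 li=∅ lo={i,k,t}
  L1 li={i,t} lo={i,k,t}
  L2 li={i,k,t} lo={k}
  L3 li={i,k,t} lo={i,t}
  L4 li={k} lo={k}
  L5 li={k} lo=∅

Interfere edges:
  b↔{k,n,t}
  i↔{k,n,t}
  k↔{b,i,n,t}
  n↔{b,i,k,t}
  t↔{b,i,k,n}

Chromatic number:
  {b,k,n,t} pairwise interfere (4-clique) ⇒ χ ≥ 4
  assign b→R3 i→R3 k→R0 n→R1 t→R2 — no edge inside a register ⇒ χ ≤ 4
  χ = 4

Answer: 4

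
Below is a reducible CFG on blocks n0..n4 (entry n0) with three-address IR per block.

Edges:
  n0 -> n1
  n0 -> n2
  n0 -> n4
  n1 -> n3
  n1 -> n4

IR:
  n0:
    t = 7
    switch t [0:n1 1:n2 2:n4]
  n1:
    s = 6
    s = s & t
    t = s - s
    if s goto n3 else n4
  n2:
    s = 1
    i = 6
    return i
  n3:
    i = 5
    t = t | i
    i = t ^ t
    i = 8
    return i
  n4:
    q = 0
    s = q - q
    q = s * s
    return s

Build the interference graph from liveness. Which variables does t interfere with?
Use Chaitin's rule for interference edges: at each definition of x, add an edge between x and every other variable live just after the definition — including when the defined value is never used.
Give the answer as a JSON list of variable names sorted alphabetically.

Answer: ["i", "s"]

Analysis:
def/use:
  n0: {t} / ∅
  n1: {s,t} / {t}
  n2: {i,s} / ∅
  n3: {i,t} / {t}
  n4: {q,s} / ∅

Backward fixpoint:
  n0 li=∅ lo={t}
  n1 li={t} lo={t}
  n2 li=∅ lo=∅
  n3 li={t} lo=∅
  n4 li=∅ lo=∅

Interference:
  i: {t}
  q: {s}
  s: {q,t}
  t: {i,s}

N(t) = ["i", "s"]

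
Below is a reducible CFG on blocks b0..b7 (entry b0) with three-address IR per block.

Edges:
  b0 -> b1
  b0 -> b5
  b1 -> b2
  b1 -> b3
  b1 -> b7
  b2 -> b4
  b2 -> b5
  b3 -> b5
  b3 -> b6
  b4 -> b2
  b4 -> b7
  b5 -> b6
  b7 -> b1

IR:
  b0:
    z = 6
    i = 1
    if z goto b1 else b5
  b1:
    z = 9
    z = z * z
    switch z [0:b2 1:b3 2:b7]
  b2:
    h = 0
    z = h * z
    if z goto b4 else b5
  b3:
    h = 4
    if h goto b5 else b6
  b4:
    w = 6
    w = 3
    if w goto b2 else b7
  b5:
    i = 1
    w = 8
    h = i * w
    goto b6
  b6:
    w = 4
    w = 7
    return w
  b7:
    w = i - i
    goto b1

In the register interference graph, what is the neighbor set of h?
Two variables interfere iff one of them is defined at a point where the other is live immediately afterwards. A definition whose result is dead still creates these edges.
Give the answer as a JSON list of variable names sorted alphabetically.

Answer: ["i", "z"]

Working:
Block summaries:
  b0: def={i,z} ue=∅
  b1: def={z} ue=∅
  b2: def={h,z} ue={z}
  b3: def={h} ue=∅
  b4: def={w} ue=∅
  b5: def={h,i,w} ue=∅
  b6: def={w} ue=∅
  b7: def={w} ue={i}

Backward fixpoint:
  b0 li=∅ lo={i}
  b1 li={i} lo={i,z}
  b2 li={i,z} lo={i,z}
  b3 li=∅ lo=∅
  b4 li={i,z} lo={i,z}
  b5 li=∅ lo=∅
  b6 li=∅ lo=∅
  b7 li={i} lo={i}

Interfere edges:
  h — {i,z}
  i — {h,w,z}
  w — {i,z}
  z — {h,i,w}

N(h) = ["i", "z"]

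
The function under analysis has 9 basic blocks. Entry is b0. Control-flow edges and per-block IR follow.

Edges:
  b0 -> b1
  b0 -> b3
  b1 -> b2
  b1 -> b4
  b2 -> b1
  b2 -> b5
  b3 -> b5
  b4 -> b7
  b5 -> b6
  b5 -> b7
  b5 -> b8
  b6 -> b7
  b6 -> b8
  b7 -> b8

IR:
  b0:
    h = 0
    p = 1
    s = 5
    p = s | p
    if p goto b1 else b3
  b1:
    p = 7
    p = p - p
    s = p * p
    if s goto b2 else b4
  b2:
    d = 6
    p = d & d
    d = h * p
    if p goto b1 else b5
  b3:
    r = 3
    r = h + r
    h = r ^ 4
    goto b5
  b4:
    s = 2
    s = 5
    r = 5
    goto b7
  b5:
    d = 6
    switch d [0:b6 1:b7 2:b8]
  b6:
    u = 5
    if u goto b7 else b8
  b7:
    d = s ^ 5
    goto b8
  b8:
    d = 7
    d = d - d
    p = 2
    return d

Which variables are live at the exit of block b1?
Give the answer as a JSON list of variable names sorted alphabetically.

Answer: ["h", "s"]

Derivation:
Block summaries:
  b0: def={h,p,s} ue=∅
  b1: def={p,s} ue=∅
  b2: def={d,p} ue={h}
  b3: def={h,r} ue={h}
  b4: def={r,s} ue=∅
  b5: def={d} ue=∅
  b6: def={u} ue=∅
  b7: def={d} ue={s}
  b8: def={d,p} ue=∅

Liveness:
  b0: in=∅ out={h,s}
  b1: in={h} out={h,s}
  b2: in={h,s} out={h,s}
  b3: in={h,s} out={s}
  b4: in=∅ out={s}
  b5: in={s} out={s}
  b6: in={s} out={s}
  b7: in={s} out=∅
  b8: in=∅ out=∅

live-out(b1) = ["h", "s"]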